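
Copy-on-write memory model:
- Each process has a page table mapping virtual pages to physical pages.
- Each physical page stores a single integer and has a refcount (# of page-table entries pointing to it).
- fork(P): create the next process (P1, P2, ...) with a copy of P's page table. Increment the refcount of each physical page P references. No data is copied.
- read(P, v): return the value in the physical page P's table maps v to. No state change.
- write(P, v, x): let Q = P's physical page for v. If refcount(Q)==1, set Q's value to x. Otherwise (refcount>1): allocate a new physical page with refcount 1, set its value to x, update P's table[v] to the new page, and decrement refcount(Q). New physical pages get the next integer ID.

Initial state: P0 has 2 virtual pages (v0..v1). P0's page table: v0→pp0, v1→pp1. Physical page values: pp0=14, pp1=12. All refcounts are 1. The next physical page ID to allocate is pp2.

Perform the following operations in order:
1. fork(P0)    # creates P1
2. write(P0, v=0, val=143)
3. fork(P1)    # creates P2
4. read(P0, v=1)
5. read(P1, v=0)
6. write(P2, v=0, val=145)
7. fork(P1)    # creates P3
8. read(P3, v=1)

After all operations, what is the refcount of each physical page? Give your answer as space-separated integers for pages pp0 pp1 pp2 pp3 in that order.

Op 1: fork(P0) -> P1. 2 ppages; refcounts: pp0:2 pp1:2
Op 2: write(P0, v0, 143). refcount(pp0)=2>1 -> COPY to pp2. 3 ppages; refcounts: pp0:1 pp1:2 pp2:1
Op 3: fork(P1) -> P2. 3 ppages; refcounts: pp0:2 pp1:3 pp2:1
Op 4: read(P0, v1) -> 12. No state change.
Op 5: read(P1, v0) -> 14. No state change.
Op 6: write(P2, v0, 145). refcount(pp0)=2>1 -> COPY to pp3. 4 ppages; refcounts: pp0:1 pp1:3 pp2:1 pp3:1
Op 7: fork(P1) -> P3. 4 ppages; refcounts: pp0:2 pp1:4 pp2:1 pp3:1
Op 8: read(P3, v1) -> 12. No state change.

Answer: 2 4 1 1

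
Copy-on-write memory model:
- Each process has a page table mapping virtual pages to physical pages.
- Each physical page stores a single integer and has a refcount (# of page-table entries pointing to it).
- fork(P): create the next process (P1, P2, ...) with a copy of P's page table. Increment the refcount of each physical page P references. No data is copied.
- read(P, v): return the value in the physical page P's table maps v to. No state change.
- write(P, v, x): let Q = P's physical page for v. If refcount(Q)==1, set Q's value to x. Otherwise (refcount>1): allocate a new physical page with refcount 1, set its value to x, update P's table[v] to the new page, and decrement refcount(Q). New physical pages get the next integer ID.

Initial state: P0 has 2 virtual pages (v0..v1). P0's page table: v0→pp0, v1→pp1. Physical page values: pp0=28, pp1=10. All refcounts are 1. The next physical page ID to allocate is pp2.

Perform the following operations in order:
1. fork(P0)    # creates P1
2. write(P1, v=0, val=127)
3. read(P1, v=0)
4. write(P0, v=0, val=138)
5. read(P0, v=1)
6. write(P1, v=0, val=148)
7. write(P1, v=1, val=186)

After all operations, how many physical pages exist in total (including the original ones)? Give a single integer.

Op 1: fork(P0) -> P1. 2 ppages; refcounts: pp0:2 pp1:2
Op 2: write(P1, v0, 127). refcount(pp0)=2>1 -> COPY to pp2. 3 ppages; refcounts: pp0:1 pp1:2 pp2:1
Op 3: read(P1, v0) -> 127. No state change.
Op 4: write(P0, v0, 138). refcount(pp0)=1 -> write in place. 3 ppages; refcounts: pp0:1 pp1:2 pp2:1
Op 5: read(P0, v1) -> 10. No state change.
Op 6: write(P1, v0, 148). refcount(pp2)=1 -> write in place. 3 ppages; refcounts: pp0:1 pp1:2 pp2:1
Op 7: write(P1, v1, 186). refcount(pp1)=2>1 -> COPY to pp3. 4 ppages; refcounts: pp0:1 pp1:1 pp2:1 pp3:1

Answer: 4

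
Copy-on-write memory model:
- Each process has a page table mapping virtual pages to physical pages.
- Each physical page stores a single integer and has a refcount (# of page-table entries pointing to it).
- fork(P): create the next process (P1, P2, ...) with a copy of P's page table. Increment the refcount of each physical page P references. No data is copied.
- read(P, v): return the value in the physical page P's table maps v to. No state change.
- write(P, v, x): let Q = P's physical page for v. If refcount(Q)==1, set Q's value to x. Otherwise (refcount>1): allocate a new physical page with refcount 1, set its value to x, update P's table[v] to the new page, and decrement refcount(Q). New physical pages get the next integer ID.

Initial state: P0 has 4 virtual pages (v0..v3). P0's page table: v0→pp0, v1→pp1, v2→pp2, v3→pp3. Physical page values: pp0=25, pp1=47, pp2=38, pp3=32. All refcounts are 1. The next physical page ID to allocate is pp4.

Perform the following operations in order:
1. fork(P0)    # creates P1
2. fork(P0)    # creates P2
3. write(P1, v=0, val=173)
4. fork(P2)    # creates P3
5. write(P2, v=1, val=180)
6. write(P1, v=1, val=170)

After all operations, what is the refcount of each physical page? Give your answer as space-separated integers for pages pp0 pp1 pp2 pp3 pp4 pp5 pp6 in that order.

Op 1: fork(P0) -> P1. 4 ppages; refcounts: pp0:2 pp1:2 pp2:2 pp3:2
Op 2: fork(P0) -> P2. 4 ppages; refcounts: pp0:3 pp1:3 pp2:3 pp3:3
Op 3: write(P1, v0, 173). refcount(pp0)=3>1 -> COPY to pp4. 5 ppages; refcounts: pp0:2 pp1:3 pp2:3 pp3:3 pp4:1
Op 4: fork(P2) -> P3. 5 ppages; refcounts: pp0:3 pp1:4 pp2:4 pp3:4 pp4:1
Op 5: write(P2, v1, 180). refcount(pp1)=4>1 -> COPY to pp5. 6 ppages; refcounts: pp0:3 pp1:3 pp2:4 pp3:4 pp4:1 pp5:1
Op 6: write(P1, v1, 170). refcount(pp1)=3>1 -> COPY to pp6. 7 ppages; refcounts: pp0:3 pp1:2 pp2:4 pp3:4 pp4:1 pp5:1 pp6:1

Answer: 3 2 4 4 1 1 1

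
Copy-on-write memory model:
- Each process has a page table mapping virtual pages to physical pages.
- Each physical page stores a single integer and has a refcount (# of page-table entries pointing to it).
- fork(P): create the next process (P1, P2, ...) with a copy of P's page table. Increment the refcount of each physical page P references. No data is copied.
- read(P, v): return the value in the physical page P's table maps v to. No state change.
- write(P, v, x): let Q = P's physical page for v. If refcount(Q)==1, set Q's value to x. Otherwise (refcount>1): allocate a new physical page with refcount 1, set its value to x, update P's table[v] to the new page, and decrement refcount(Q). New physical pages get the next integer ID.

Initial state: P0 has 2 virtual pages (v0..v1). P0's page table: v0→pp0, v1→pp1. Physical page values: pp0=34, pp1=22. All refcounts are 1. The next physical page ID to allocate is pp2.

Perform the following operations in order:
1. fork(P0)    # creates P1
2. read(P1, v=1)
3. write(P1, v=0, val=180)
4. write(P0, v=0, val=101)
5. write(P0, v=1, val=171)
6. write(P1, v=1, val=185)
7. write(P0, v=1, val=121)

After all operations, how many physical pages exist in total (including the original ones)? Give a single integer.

Answer: 4

Derivation:
Op 1: fork(P0) -> P1. 2 ppages; refcounts: pp0:2 pp1:2
Op 2: read(P1, v1) -> 22. No state change.
Op 3: write(P1, v0, 180). refcount(pp0)=2>1 -> COPY to pp2. 3 ppages; refcounts: pp0:1 pp1:2 pp2:1
Op 4: write(P0, v0, 101). refcount(pp0)=1 -> write in place. 3 ppages; refcounts: pp0:1 pp1:2 pp2:1
Op 5: write(P0, v1, 171). refcount(pp1)=2>1 -> COPY to pp3. 4 ppages; refcounts: pp0:1 pp1:1 pp2:1 pp3:1
Op 6: write(P1, v1, 185). refcount(pp1)=1 -> write in place. 4 ppages; refcounts: pp0:1 pp1:1 pp2:1 pp3:1
Op 7: write(P0, v1, 121). refcount(pp3)=1 -> write in place. 4 ppages; refcounts: pp0:1 pp1:1 pp2:1 pp3:1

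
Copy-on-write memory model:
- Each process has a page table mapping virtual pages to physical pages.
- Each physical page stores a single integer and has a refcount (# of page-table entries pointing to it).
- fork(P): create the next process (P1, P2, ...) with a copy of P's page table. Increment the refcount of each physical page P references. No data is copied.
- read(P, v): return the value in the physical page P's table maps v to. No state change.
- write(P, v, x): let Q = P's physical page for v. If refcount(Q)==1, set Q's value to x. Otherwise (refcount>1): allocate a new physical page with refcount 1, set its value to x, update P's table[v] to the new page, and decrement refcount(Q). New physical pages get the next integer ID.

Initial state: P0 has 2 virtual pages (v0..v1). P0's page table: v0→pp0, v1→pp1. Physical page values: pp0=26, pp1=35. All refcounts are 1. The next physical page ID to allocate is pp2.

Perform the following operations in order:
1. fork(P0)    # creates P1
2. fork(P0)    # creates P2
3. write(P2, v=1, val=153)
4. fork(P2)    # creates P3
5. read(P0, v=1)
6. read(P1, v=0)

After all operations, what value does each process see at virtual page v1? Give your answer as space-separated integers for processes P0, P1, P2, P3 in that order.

Answer: 35 35 153 153

Derivation:
Op 1: fork(P0) -> P1. 2 ppages; refcounts: pp0:2 pp1:2
Op 2: fork(P0) -> P2. 2 ppages; refcounts: pp0:3 pp1:3
Op 3: write(P2, v1, 153). refcount(pp1)=3>1 -> COPY to pp2. 3 ppages; refcounts: pp0:3 pp1:2 pp2:1
Op 4: fork(P2) -> P3. 3 ppages; refcounts: pp0:4 pp1:2 pp2:2
Op 5: read(P0, v1) -> 35. No state change.
Op 6: read(P1, v0) -> 26. No state change.
P0: v1 -> pp1 = 35
P1: v1 -> pp1 = 35
P2: v1 -> pp2 = 153
P3: v1 -> pp2 = 153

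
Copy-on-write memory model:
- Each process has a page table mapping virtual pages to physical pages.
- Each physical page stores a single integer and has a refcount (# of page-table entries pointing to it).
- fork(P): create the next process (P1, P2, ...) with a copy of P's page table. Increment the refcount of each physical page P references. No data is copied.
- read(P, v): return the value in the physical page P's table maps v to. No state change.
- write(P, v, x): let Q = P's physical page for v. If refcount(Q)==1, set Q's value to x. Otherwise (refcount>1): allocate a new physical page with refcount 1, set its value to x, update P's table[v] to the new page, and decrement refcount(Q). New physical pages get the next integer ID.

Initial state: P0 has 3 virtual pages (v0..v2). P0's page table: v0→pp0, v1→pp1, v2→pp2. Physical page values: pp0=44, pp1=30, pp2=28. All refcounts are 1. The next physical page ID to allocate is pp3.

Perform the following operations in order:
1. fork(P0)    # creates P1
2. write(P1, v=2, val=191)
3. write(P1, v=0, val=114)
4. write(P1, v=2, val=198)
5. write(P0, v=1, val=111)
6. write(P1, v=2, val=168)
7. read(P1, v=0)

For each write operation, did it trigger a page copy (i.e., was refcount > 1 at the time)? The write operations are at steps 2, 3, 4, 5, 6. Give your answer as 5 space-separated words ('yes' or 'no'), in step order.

Op 1: fork(P0) -> P1. 3 ppages; refcounts: pp0:2 pp1:2 pp2:2
Op 2: write(P1, v2, 191). refcount(pp2)=2>1 -> COPY to pp3. 4 ppages; refcounts: pp0:2 pp1:2 pp2:1 pp3:1
Op 3: write(P1, v0, 114). refcount(pp0)=2>1 -> COPY to pp4. 5 ppages; refcounts: pp0:1 pp1:2 pp2:1 pp3:1 pp4:1
Op 4: write(P1, v2, 198). refcount(pp3)=1 -> write in place. 5 ppages; refcounts: pp0:1 pp1:2 pp2:1 pp3:1 pp4:1
Op 5: write(P0, v1, 111). refcount(pp1)=2>1 -> COPY to pp5. 6 ppages; refcounts: pp0:1 pp1:1 pp2:1 pp3:1 pp4:1 pp5:1
Op 6: write(P1, v2, 168). refcount(pp3)=1 -> write in place. 6 ppages; refcounts: pp0:1 pp1:1 pp2:1 pp3:1 pp4:1 pp5:1
Op 7: read(P1, v0) -> 114. No state change.

yes yes no yes no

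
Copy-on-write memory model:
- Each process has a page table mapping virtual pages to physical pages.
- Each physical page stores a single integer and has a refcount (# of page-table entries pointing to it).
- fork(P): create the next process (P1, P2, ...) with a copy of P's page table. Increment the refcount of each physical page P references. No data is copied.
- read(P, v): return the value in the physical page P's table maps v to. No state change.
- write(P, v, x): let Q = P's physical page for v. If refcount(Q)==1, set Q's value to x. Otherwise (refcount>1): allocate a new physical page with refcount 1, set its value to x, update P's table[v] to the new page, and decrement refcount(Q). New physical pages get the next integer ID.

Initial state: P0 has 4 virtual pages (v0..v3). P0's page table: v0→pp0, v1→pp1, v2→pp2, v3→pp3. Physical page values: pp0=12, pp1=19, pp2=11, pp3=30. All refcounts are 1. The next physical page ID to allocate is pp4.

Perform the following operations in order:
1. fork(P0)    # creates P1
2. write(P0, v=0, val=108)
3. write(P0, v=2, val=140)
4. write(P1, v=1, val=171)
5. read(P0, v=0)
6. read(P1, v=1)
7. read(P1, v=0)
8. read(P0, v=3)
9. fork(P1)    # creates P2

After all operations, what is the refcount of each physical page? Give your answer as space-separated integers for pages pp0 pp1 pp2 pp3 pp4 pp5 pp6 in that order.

Op 1: fork(P0) -> P1. 4 ppages; refcounts: pp0:2 pp1:2 pp2:2 pp3:2
Op 2: write(P0, v0, 108). refcount(pp0)=2>1 -> COPY to pp4. 5 ppages; refcounts: pp0:1 pp1:2 pp2:2 pp3:2 pp4:1
Op 3: write(P0, v2, 140). refcount(pp2)=2>1 -> COPY to pp5. 6 ppages; refcounts: pp0:1 pp1:2 pp2:1 pp3:2 pp4:1 pp5:1
Op 4: write(P1, v1, 171). refcount(pp1)=2>1 -> COPY to pp6. 7 ppages; refcounts: pp0:1 pp1:1 pp2:1 pp3:2 pp4:1 pp5:1 pp6:1
Op 5: read(P0, v0) -> 108. No state change.
Op 6: read(P1, v1) -> 171. No state change.
Op 7: read(P1, v0) -> 12. No state change.
Op 8: read(P0, v3) -> 30. No state change.
Op 9: fork(P1) -> P2. 7 ppages; refcounts: pp0:2 pp1:1 pp2:2 pp3:3 pp4:1 pp5:1 pp6:2

Answer: 2 1 2 3 1 1 2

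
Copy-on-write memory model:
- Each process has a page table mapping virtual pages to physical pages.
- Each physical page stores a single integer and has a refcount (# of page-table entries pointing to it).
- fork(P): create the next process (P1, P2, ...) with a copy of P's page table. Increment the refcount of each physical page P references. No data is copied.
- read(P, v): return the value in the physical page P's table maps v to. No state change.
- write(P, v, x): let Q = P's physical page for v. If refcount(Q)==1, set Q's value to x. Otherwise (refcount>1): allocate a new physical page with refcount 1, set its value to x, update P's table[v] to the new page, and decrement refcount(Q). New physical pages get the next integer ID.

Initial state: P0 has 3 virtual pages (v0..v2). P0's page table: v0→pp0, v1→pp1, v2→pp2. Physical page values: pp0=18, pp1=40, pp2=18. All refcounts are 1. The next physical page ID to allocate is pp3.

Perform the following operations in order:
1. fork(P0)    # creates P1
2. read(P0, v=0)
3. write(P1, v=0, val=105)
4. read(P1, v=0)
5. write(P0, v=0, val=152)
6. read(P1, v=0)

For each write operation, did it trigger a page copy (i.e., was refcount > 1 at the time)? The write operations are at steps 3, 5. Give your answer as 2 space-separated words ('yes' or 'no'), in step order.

Op 1: fork(P0) -> P1. 3 ppages; refcounts: pp0:2 pp1:2 pp2:2
Op 2: read(P0, v0) -> 18. No state change.
Op 3: write(P1, v0, 105). refcount(pp0)=2>1 -> COPY to pp3. 4 ppages; refcounts: pp0:1 pp1:2 pp2:2 pp3:1
Op 4: read(P1, v0) -> 105. No state change.
Op 5: write(P0, v0, 152). refcount(pp0)=1 -> write in place. 4 ppages; refcounts: pp0:1 pp1:2 pp2:2 pp3:1
Op 6: read(P1, v0) -> 105. No state change.

yes no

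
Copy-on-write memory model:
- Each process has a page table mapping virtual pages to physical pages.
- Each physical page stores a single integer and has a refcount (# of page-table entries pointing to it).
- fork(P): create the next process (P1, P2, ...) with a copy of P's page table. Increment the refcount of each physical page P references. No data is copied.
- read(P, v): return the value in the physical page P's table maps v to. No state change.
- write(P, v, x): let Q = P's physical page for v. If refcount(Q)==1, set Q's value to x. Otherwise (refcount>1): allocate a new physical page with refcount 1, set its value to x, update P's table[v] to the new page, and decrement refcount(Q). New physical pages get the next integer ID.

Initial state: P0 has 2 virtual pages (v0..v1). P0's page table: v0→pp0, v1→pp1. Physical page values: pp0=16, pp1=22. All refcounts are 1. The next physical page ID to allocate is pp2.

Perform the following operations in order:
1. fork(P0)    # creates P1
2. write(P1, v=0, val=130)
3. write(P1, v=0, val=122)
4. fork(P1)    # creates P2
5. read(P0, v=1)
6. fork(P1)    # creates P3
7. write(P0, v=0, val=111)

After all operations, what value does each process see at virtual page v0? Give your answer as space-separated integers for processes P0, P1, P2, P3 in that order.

Answer: 111 122 122 122

Derivation:
Op 1: fork(P0) -> P1. 2 ppages; refcounts: pp0:2 pp1:2
Op 2: write(P1, v0, 130). refcount(pp0)=2>1 -> COPY to pp2. 3 ppages; refcounts: pp0:1 pp1:2 pp2:1
Op 3: write(P1, v0, 122). refcount(pp2)=1 -> write in place. 3 ppages; refcounts: pp0:1 pp1:2 pp2:1
Op 4: fork(P1) -> P2. 3 ppages; refcounts: pp0:1 pp1:3 pp2:2
Op 5: read(P0, v1) -> 22. No state change.
Op 6: fork(P1) -> P3. 3 ppages; refcounts: pp0:1 pp1:4 pp2:3
Op 7: write(P0, v0, 111). refcount(pp0)=1 -> write in place. 3 ppages; refcounts: pp0:1 pp1:4 pp2:3
P0: v0 -> pp0 = 111
P1: v0 -> pp2 = 122
P2: v0 -> pp2 = 122
P3: v0 -> pp2 = 122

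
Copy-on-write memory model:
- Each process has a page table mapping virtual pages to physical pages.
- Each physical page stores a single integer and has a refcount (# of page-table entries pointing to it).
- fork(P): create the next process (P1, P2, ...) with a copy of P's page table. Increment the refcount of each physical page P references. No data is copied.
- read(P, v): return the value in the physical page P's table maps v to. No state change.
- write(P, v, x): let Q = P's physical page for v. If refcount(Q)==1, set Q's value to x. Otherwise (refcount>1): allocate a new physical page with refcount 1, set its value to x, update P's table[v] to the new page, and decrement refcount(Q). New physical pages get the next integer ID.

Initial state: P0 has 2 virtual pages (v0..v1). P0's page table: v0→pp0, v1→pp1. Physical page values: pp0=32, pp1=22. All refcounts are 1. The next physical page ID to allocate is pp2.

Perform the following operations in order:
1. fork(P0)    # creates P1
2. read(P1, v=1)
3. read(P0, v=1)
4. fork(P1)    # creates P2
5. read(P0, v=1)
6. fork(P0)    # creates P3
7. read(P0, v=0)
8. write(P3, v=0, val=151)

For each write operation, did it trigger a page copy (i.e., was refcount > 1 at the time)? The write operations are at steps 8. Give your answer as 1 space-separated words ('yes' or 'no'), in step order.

Op 1: fork(P0) -> P1. 2 ppages; refcounts: pp0:2 pp1:2
Op 2: read(P1, v1) -> 22. No state change.
Op 3: read(P0, v1) -> 22. No state change.
Op 4: fork(P1) -> P2. 2 ppages; refcounts: pp0:3 pp1:3
Op 5: read(P0, v1) -> 22. No state change.
Op 6: fork(P0) -> P3. 2 ppages; refcounts: pp0:4 pp1:4
Op 7: read(P0, v0) -> 32. No state change.
Op 8: write(P3, v0, 151). refcount(pp0)=4>1 -> COPY to pp2. 3 ppages; refcounts: pp0:3 pp1:4 pp2:1

yes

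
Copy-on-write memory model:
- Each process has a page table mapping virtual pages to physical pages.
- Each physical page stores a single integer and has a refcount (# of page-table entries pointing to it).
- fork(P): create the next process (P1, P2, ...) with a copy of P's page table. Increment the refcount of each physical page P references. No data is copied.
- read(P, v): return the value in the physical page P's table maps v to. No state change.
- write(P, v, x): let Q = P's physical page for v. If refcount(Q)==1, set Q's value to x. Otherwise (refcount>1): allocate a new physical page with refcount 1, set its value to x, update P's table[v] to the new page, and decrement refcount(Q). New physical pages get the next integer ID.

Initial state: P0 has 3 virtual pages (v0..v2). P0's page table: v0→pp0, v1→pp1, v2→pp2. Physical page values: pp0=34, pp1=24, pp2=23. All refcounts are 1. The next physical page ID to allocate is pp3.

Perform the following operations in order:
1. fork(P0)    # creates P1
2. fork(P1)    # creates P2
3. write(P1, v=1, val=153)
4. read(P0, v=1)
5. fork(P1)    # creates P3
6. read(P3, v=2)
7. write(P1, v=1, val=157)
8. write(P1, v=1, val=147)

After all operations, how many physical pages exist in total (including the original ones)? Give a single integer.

Op 1: fork(P0) -> P1. 3 ppages; refcounts: pp0:2 pp1:2 pp2:2
Op 2: fork(P1) -> P2. 3 ppages; refcounts: pp0:3 pp1:3 pp2:3
Op 3: write(P1, v1, 153). refcount(pp1)=3>1 -> COPY to pp3. 4 ppages; refcounts: pp0:3 pp1:2 pp2:3 pp3:1
Op 4: read(P0, v1) -> 24. No state change.
Op 5: fork(P1) -> P3. 4 ppages; refcounts: pp0:4 pp1:2 pp2:4 pp3:2
Op 6: read(P3, v2) -> 23. No state change.
Op 7: write(P1, v1, 157). refcount(pp3)=2>1 -> COPY to pp4. 5 ppages; refcounts: pp0:4 pp1:2 pp2:4 pp3:1 pp4:1
Op 8: write(P1, v1, 147). refcount(pp4)=1 -> write in place. 5 ppages; refcounts: pp0:4 pp1:2 pp2:4 pp3:1 pp4:1

Answer: 5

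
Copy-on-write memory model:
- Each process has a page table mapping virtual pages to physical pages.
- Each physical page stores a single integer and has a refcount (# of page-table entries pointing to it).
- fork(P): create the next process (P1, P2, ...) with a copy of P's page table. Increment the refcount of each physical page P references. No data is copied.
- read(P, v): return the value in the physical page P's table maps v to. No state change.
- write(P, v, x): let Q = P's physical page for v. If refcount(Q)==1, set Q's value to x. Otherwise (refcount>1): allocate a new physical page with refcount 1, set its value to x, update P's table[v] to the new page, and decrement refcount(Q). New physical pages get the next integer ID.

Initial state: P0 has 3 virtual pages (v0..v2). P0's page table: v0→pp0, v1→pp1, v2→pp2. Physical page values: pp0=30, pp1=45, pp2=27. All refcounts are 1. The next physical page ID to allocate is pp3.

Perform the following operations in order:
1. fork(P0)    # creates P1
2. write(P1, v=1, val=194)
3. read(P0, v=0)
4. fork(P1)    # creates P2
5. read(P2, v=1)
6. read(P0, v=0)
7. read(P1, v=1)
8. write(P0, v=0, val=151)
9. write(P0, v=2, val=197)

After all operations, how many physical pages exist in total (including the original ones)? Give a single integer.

Answer: 6

Derivation:
Op 1: fork(P0) -> P1. 3 ppages; refcounts: pp0:2 pp1:2 pp2:2
Op 2: write(P1, v1, 194). refcount(pp1)=2>1 -> COPY to pp3. 4 ppages; refcounts: pp0:2 pp1:1 pp2:2 pp3:1
Op 3: read(P0, v0) -> 30. No state change.
Op 4: fork(P1) -> P2. 4 ppages; refcounts: pp0:3 pp1:1 pp2:3 pp3:2
Op 5: read(P2, v1) -> 194. No state change.
Op 6: read(P0, v0) -> 30. No state change.
Op 7: read(P1, v1) -> 194. No state change.
Op 8: write(P0, v0, 151). refcount(pp0)=3>1 -> COPY to pp4. 5 ppages; refcounts: pp0:2 pp1:1 pp2:3 pp3:2 pp4:1
Op 9: write(P0, v2, 197). refcount(pp2)=3>1 -> COPY to pp5. 6 ppages; refcounts: pp0:2 pp1:1 pp2:2 pp3:2 pp4:1 pp5:1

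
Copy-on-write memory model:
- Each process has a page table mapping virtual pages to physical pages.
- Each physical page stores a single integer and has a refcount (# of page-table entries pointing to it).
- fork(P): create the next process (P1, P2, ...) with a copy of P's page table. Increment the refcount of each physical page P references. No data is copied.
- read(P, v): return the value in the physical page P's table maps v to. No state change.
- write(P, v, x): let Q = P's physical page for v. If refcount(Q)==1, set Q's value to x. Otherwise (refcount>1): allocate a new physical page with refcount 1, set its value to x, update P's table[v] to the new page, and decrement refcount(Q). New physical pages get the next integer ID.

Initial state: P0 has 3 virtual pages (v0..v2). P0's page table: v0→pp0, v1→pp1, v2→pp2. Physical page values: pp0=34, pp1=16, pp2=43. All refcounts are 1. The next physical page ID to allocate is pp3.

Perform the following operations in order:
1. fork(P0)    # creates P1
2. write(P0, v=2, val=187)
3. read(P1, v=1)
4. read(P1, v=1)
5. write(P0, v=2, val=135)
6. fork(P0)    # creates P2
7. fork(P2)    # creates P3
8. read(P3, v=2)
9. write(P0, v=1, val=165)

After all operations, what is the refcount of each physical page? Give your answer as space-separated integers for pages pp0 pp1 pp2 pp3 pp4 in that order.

Answer: 4 3 1 3 1

Derivation:
Op 1: fork(P0) -> P1. 3 ppages; refcounts: pp0:2 pp1:2 pp2:2
Op 2: write(P0, v2, 187). refcount(pp2)=2>1 -> COPY to pp3. 4 ppages; refcounts: pp0:2 pp1:2 pp2:1 pp3:1
Op 3: read(P1, v1) -> 16. No state change.
Op 4: read(P1, v1) -> 16. No state change.
Op 5: write(P0, v2, 135). refcount(pp3)=1 -> write in place. 4 ppages; refcounts: pp0:2 pp1:2 pp2:1 pp3:1
Op 6: fork(P0) -> P2. 4 ppages; refcounts: pp0:3 pp1:3 pp2:1 pp3:2
Op 7: fork(P2) -> P3. 4 ppages; refcounts: pp0:4 pp1:4 pp2:1 pp3:3
Op 8: read(P3, v2) -> 135. No state change.
Op 9: write(P0, v1, 165). refcount(pp1)=4>1 -> COPY to pp4. 5 ppages; refcounts: pp0:4 pp1:3 pp2:1 pp3:3 pp4:1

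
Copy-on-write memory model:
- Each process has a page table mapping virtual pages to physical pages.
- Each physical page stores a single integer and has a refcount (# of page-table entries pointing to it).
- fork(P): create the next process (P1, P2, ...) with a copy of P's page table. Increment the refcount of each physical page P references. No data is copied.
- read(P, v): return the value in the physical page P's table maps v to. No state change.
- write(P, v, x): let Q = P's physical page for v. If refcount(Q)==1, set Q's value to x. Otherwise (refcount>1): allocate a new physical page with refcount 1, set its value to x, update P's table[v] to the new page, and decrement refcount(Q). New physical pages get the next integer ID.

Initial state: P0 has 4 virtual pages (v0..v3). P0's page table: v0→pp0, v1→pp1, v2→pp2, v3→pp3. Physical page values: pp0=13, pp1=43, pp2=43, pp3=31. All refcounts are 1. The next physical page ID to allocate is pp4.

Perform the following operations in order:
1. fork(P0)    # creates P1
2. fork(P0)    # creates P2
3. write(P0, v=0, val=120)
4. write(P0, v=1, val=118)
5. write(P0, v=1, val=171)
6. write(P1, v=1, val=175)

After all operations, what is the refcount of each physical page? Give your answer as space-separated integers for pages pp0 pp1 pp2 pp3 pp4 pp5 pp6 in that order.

Op 1: fork(P0) -> P1. 4 ppages; refcounts: pp0:2 pp1:2 pp2:2 pp3:2
Op 2: fork(P0) -> P2. 4 ppages; refcounts: pp0:3 pp1:3 pp2:3 pp3:3
Op 3: write(P0, v0, 120). refcount(pp0)=3>1 -> COPY to pp4. 5 ppages; refcounts: pp0:2 pp1:3 pp2:3 pp3:3 pp4:1
Op 4: write(P0, v1, 118). refcount(pp1)=3>1 -> COPY to pp5. 6 ppages; refcounts: pp0:2 pp1:2 pp2:3 pp3:3 pp4:1 pp5:1
Op 5: write(P0, v1, 171). refcount(pp5)=1 -> write in place. 6 ppages; refcounts: pp0:2 pp1:2 pp2:3 pp3:3 pp4:1 pp5:1
Op 6: write(P1, v1, 175). refcount(pp1)=2>1 -> COPY to pp6. 7 ppages; refcounts: pp0:2 pp1:1 pp2:3 pp3:3 pp4:1 pp5:1 pp6:1

Answer: 2 1 3 3 1 1 1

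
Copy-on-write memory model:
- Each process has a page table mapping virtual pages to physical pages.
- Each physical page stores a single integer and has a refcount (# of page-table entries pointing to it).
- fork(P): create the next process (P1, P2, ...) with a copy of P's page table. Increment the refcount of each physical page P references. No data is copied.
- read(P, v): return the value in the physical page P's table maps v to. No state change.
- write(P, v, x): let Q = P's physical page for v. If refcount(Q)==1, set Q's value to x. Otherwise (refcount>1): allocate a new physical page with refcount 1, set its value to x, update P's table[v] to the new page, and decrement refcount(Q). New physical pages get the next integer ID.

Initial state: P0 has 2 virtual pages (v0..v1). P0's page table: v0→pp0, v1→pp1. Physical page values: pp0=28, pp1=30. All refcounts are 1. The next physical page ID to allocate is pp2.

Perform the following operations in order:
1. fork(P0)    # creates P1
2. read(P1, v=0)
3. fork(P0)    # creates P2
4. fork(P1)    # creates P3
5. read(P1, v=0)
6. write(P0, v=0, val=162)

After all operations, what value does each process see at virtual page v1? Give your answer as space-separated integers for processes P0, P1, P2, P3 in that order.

Op 1: fork(P0) -> P1. 2 ppages; refcounts: pp0:2 pp1:2
Op 2: read(P1, v0) -> 28. No state change.
Op 3: fork(P0) -> P2. 2 ppages; refcounts: pp0:3 pp1:3
Op 4: fork(P1) -> P3. 2 ppages; refcounts: pp0:4 pp1:4
Op 5: read(P1, v0) -> 28. No state change.
Op 6: write(P0, v0, 162). refcount(pp0)=4>1 -> COPY to pp2. 3 ppages; refcounts: pp0:3 pp1:4 pp2:1
P0: v1 -> pp1 = 30
P1: v1 -> pp1 = 30
P2: v1 -> pp1 = 30
P3: v1 -> pp1 = 30

Answer: 30 30 30 30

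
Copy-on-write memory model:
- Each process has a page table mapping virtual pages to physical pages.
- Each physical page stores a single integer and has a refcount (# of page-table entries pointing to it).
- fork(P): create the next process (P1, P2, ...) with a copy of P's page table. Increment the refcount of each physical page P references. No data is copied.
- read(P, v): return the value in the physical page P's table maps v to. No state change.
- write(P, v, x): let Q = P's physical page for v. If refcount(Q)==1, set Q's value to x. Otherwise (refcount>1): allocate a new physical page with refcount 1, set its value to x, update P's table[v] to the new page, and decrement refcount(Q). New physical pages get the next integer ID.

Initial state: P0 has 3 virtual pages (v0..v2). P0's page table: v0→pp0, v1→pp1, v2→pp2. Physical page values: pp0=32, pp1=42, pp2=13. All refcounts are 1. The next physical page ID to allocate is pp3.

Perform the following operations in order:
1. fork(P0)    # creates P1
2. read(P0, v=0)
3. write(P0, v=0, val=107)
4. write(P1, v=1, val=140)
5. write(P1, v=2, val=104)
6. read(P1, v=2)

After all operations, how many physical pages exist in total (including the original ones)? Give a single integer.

Answer: 6

Derivation:
Op 1: fork(P0) -> P1. 3 ppages; refcounts: pp0:2 pp1:2 pp2:2
Op 2: read(P0, v0) -> 32. No state change.
Op 3: write(P0, v0, 107). refcount(pp0)=2>1 -> COPY to pp3. 4 ppages; refcounts: pp0:1 pp1:2 pp2:2 pp3:1
Op 4: write(P1, v1, 140). refcount(pp1)=2>1 -> COPY to pp4. 5 ppages; refcounts: pp0:1 pp1:1 pp2:2 pp3:1 pp4:1
Op 5: write(P1, v2, 104). refcount(pp2)=2>1 -> COPY to pp5. 6 ppages; refcounts: pp0:1 pp1:1 pp2:1 pp3:1 pp4:1 pp5:1
Op 6: read(P1, v2) -> 104. No state change.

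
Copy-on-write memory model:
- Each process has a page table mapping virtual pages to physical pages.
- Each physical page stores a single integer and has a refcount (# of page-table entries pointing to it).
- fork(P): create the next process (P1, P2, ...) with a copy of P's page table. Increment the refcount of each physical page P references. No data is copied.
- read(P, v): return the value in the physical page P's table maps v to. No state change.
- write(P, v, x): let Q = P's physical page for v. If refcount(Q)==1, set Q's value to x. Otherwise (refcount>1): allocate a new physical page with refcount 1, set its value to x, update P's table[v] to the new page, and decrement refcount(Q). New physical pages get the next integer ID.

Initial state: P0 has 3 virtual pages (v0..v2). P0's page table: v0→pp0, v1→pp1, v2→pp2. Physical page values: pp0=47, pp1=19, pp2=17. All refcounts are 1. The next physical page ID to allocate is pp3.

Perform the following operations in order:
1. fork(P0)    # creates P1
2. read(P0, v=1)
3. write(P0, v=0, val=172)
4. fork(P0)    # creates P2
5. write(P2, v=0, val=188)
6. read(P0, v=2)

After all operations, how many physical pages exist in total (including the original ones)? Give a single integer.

Op 1: fork(P0) -> P1. 3 ppages; refcounts: pp0:2 pp1:2 pp2:2
Op 2: read(P0, v1) -> 19. No state change.
Op 3: write(P0, v0, 172). refcount(pp0)=2>1 -> COPY to pp3. 4 ppages; refcounts: pp0:1 pp1:2 pp2:2 pp3:1
Op 4: fork(P0) -> P2. 4 ppages; refcounts: pp0:1 pp1:3 pp2:3 pp3:2
Op 5: write(P2, v0, 188). refcount(pp3)=2>1 -> COPY to pp4. 5 ppages; refcounts: pp0:1 pp1:3 pp2:3 pp3:1 pp4:1
Op 6: read(P0, v2) -> 17. No state change.

Answer: 5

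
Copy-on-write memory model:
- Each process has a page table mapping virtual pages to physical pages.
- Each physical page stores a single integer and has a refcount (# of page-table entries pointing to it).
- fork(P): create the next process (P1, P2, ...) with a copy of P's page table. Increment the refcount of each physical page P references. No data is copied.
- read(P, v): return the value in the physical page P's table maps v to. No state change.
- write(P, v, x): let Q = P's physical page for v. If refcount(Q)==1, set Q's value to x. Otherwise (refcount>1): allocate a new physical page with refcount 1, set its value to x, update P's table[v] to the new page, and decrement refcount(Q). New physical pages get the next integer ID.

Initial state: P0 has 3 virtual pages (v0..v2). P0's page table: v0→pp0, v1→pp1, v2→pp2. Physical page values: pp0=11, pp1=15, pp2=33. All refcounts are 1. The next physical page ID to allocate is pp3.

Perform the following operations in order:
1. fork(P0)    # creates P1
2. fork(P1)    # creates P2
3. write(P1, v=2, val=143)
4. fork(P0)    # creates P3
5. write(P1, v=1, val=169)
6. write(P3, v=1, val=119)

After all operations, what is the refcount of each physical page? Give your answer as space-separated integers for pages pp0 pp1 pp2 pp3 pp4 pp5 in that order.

Answer: 4 2 3 1 1 1

Derivation:
Op 1: fork(P0) -> P1. 3 ppages; refcounts: pp0:2 pp1:2 pp2:2
Op 2: fork(P1) -> P2. 3 ppages; refcounts: pp0:3 pp1:3 pp2:3
Op 3: write(P1, v2, 143). refcount(pp2)=3>1 -> COPY to pp3. 4 ppages; refcounts: pp0:3 pp1:3 pp2:2 pp3:1
Op 4: fork(P0) -> P3. 4 ppages; refcounts: pp0:4 pp1:4 pp2:3 pp3:1
Op 5: write(P1, v1, 169). refcount(pp1)=4>1 -> COPY to pp4. 5 ppages; refcounts: pp0:4 pp1:3 pp2:3 pp3:1 pp4:1
Op 6: write(P3, v1, 119). refcount(pp1)=3>1 -> COPY to pp5. 6 ppages; refcounts: pp0:4 pp1:2 pp2:3 pp3:1 pp4:1 pp5:1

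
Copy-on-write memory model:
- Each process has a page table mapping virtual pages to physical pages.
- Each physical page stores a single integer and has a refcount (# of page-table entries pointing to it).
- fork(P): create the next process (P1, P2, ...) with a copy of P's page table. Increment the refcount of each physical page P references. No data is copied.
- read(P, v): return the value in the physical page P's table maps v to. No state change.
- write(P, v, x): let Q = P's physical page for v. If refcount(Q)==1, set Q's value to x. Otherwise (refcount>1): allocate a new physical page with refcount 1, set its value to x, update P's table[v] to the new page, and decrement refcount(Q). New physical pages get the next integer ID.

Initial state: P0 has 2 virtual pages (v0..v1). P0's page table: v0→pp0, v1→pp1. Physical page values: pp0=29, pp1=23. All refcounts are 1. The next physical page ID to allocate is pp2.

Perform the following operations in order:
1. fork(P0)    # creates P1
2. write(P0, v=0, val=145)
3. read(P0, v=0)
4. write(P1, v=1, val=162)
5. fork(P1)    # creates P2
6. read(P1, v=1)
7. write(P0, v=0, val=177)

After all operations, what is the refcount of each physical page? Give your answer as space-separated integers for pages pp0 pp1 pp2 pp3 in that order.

Answer: 2 1 1 2

Derivation:
Op 1: fork(P0) -> P1. 2 ppages; refcounts: pp0:2 pp1:2
Op 2: write(P0, v0, 145). refcount(pp0)=2>1 -> COPY to pp2. 3 ppages; refcounts: pp0:1 pp1:2 pp2:1
Op 3: read(P0, v0) -> 145. No state change.
Op 4: write(P1, v1, 162). refcount(pp1)=2>1 -> COPY to pp3. 4 ppages; refcounts: pp0:1 pp1:1 pp2:1 pp3:1
Op 5: fork(P1) -> P2. 4 ppages; refcounts: pp0:2 pp1:1 pp2:1 pp3:2
Op 6: read(P1, v1) -> 162. No state change.
Op 7: write(P0, v0, 177). refcount(pp2)=1 -> write in place. 4 ppages; refcounts: pp0:2 pp1:1 pp2:1 pp3:2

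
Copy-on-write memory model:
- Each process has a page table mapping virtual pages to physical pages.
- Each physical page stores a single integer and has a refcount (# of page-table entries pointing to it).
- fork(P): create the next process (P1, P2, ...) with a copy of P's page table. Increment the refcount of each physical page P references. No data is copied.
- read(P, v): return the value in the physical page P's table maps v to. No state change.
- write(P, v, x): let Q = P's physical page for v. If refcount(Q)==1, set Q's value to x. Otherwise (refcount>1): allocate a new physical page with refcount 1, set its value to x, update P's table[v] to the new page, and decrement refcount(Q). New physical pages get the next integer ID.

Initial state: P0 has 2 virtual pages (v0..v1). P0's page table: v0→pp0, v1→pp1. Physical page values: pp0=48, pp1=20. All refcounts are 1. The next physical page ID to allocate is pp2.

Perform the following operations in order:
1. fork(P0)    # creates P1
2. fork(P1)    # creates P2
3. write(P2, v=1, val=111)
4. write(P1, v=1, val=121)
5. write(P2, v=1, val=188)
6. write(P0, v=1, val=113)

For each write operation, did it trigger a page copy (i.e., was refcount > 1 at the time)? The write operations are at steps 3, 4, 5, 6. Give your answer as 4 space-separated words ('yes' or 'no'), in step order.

Op 1: fork(P0) -> P1. 2 ppages; refcounts: pp0:2 pp1:2
Op 2: fork(P1) -> P2. 2 ppages; refcounts: pp0:3 pp1:3
Op 3: write(P2, v1, 111). refcount(pp1)=3>1 -> COPY to pp2. 3 ppages; refcounts: pp0:3 pp1:2 pp2:1
Op 4: write(P1, v1, 121). refcount(pp1)=2>1 -> COPY to pp3. 4 ppages; refcounts: pp0:3 pp1:1 pp2:1 pp3:1
Op 5: write(P2, v1, 188). refcount(pp2)=1 -> write in place. 4 ppages; refcounts: pp0:3 pp1:1 pp2:1 pp3:1
Op 6: write(P0, v1, 113). refcount(pp1)=1 -> write in place. 4 ppages; refcounts: pp0:3 pp1:1 pp2:1 pp3:1

yes yes no no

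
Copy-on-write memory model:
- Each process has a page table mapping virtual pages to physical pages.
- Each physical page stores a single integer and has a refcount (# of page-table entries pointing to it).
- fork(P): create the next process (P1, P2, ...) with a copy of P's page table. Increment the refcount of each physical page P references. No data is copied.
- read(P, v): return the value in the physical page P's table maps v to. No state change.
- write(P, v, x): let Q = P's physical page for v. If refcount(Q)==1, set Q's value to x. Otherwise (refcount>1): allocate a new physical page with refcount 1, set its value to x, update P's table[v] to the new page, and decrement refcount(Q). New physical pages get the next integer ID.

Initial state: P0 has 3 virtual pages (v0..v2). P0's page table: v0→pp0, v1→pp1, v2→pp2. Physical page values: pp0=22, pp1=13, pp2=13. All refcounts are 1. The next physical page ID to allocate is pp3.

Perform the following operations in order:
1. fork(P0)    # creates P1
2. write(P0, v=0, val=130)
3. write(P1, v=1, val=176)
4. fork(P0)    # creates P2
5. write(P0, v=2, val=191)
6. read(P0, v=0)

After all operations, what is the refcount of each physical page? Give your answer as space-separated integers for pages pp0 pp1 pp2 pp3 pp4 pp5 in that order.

Op 1: fork(P0) -> P1. 3 ppages; refcounts: pp0:2 pp1:2 pp2:2
Op 2: write(P0, v0, 130). refcount(pp0)=2>1 -> COPY to pp3. 4 ppages; refcounts: pp0:1 pp1:2 pp2:2 pp3:1
Op 3: write(P1, v1, 176). refcount(pp1)=2>1 -> COPY to pp4. 5 ppages; refcounts: pp0:1 pp1:1 pp2:2 pp3:1 pp4:1
Op 4: fork(P0) -> P2. 5 ppages; refcounts: pp0:1 pp1:2 pp2:3 pp3:2 pp4:1
Op 5: write(P0, v2, 191). refcount(pp2)=3>1 -> COPY to pp5. 6 ppages; refcounts: pp0:1 pp1:2 pp2:2 pp3:2 pp4:1 pp5:1
Op 6: read(P0, v0) -> 130. No state change.

Answer: 1 2 2 2 1 1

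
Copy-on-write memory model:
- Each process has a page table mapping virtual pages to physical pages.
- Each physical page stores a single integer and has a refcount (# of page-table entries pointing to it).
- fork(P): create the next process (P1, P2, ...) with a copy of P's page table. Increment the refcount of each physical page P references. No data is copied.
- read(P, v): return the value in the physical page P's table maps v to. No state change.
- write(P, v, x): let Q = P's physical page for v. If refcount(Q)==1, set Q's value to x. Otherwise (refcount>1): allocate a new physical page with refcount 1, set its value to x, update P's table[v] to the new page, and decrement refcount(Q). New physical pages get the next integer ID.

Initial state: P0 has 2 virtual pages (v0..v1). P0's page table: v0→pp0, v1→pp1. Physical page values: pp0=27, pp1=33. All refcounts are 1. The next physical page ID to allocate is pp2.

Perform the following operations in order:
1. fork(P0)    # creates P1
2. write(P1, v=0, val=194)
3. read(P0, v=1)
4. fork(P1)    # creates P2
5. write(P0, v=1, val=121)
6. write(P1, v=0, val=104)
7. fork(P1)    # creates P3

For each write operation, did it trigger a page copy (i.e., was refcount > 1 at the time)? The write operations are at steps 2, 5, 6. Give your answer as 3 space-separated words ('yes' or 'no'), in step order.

Op 1: fork(P0) -> P1. 2 ppages; refcounts: pp0:2 pp1:2
Op 2: write(P1, v0, 194). refcount(pp0)=2>1 -> COPY to pp2. 3 ppages; refcounts: pp0:1 pp1:2 pp2:1
Op 3: read(P0, v1) -> 33. No state change.
Op 4: fork(P1) -> P2. 3 ppages; refcounts: pp0:1 pp1:3 pp2:2
Op 5: write(P0, v1, 121). refcount(pp1)=3>1 -> COPY to pp3. 4 ppages; refcounts: pp0:1 pp1:2 pp2:2 pp3:1
Op 6: write(P1, v0, 104). refcount(pp2)=2>1 -> COPY to pp4. 5 ppages; refcounts: pp0:1 pp1:2 pp2:1 pp3:1 pp4:1
Op 7: fork(P1) -> P3. 5 ppages; refcounts: pp0:1 pp1:3 pp2:1 pp3:1 pp4:2

yes yes yes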